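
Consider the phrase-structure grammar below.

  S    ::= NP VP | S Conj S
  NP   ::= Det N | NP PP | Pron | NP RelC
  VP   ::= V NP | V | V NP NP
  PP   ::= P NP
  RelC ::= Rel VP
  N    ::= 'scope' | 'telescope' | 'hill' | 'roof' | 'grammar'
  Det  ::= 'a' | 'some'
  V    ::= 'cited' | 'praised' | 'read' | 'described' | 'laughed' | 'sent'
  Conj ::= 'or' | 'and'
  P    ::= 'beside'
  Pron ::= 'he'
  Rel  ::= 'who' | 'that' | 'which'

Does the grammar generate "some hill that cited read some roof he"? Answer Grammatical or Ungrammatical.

Grammatical

S
  NP
    NP
      Det: some
      N: hill
    RelC
      Rel: that
      VP
        V: cited
  VP
    V: read
    NP
      Det: some
      N: roof
    NP
      Pron: he
Every word is introduced by a lexical rule and the phrasal rules combine the resulting categories into a single S.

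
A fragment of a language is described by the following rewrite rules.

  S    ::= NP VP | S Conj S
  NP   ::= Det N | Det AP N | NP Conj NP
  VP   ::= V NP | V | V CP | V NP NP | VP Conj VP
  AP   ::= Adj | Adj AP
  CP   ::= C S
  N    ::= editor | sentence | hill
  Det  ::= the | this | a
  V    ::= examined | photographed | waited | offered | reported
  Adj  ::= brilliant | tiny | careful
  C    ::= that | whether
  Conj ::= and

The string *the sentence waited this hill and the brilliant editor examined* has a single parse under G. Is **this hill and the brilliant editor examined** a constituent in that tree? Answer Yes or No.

No

[S [S [NP [Det the] [N sentence]] [VP [V waited] [NP [Det this] [N hill]]]] [Conj and] [S [NP [Det the] [AP [Adj brilliant]] [N editor]] [VP [V examined]]]]
The smallest constituent containing 'this hill and the brilliant editor examined' is the S spanning 'the sentence waited this hill and the brilliant editor examined'; no single node in the tree dominates exactly the given words.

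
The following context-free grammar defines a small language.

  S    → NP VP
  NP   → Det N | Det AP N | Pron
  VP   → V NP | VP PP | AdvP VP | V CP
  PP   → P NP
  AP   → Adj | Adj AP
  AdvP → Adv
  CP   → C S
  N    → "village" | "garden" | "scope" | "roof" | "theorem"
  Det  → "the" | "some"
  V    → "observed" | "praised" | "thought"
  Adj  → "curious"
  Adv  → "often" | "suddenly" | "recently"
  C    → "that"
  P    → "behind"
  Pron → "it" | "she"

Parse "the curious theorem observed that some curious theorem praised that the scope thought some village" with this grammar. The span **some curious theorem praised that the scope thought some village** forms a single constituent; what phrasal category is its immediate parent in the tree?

[S [NP [Det the] [AP [Adj curious]] [N theorem]] [VP [V observed] [CP [C that] [S [NP [Det some] [AP [Adj curious]] [N theorem]] [VP [V praised] [CP [C that] [S [NP [Det the] [N scope]] [VP [V thought] [NP [Det some] [N village]]]]]]]]]]
The span 'some curious theorem praised that the scope thought some village' is the S node built by S → NP VP.
Its mother is the CP built by CP → C S.

CP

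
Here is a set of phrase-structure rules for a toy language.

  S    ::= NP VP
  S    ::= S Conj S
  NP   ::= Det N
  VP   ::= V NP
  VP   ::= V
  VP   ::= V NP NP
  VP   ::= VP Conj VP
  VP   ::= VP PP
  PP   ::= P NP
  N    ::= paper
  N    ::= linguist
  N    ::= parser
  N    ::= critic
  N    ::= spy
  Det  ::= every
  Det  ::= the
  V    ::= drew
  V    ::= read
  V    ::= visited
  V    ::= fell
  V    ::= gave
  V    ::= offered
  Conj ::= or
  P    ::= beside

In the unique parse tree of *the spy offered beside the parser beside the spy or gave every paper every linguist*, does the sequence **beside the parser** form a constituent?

Yes

[S [NP [Det the] [N spy]] [VP [VP [VP [VP [V offered]] [PP [P beside] [NP [Det the] [N parser]]]] [PP [P beside] [NP [Det the] [N spy]]]] [Conj or] [VP [V gave] [NP [Det every] [N paper]] [NP [Det every] [N linguist]]]]]
The words 'beside the parser' are exhaustively dominated by a single PP node (built by PP → P NP), so they form a constituent.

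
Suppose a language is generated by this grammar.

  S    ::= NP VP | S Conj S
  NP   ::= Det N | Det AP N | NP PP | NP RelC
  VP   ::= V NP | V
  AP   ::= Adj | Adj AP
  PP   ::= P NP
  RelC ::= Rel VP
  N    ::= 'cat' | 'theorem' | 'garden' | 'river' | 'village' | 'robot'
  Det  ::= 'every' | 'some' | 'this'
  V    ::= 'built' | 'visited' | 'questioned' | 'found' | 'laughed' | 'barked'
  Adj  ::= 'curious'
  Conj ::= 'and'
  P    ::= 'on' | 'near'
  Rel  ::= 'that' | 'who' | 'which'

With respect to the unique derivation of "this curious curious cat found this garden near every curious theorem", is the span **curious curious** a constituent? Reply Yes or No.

Yes

[S [NP [Det this] [AP [Adj curious] [AP [Adj curious]]] [N cat]] [VP [V found] [NP [NP [Det this] [N garden]] [PP [P near] [NP [Det every] [AP [Adj curious]] [N theorem]]]]]]
The words 'curious curious' are exhaustively dominated by a single AP node (built by AP → Adj AP), so they form a constituent.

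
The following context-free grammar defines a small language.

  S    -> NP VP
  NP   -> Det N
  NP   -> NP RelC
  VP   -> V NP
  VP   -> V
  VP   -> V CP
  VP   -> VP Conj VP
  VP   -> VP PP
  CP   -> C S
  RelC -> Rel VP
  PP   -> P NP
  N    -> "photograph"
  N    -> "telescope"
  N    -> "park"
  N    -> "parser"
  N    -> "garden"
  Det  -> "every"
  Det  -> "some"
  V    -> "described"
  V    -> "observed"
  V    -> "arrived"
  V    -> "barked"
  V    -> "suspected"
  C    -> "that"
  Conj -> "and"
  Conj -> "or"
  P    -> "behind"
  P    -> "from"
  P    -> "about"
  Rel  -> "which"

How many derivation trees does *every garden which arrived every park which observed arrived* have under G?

2

The two bracketings:
[S [NP [NP [Det every] [N garden]] [RelC [Rel which] [VP [V arrived] [NP [NP [Det every] [N park]] [RelC [Rel which] [VP [V observed]]]]]]] [VP [V arrived]]]
[S [NP [NP [NP [Det every] [N garden]] [RelC [Rel which] [VP [V arrived] [NP [Det every] [N park]]]]] [RelC [Rel which] [VP [V observed]]]] [VP [V arrived]]]
The trees differ in how a recursive rule is bracketed over the same span.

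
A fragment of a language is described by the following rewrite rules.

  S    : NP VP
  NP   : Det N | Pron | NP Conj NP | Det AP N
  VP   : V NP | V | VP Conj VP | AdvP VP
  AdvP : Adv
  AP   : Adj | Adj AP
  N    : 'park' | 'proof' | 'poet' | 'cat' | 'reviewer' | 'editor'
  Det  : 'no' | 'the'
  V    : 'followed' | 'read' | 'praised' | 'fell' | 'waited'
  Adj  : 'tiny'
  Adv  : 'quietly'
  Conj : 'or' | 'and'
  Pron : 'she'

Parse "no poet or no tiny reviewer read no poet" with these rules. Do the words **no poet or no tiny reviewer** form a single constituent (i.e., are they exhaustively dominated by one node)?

[S [NP [NP [Det no] [N poet]] [Conj or] [NP [Det no] [AP [Adj tiny]] [N reviewer]]] [VP [V read] [NP [Det no] [N poet]]]]
The words 'no poet or no tiny reviewer' are exhaustively dominated by a single NP node (built by NP → NP Conj NP), so they form a constituent.

Yes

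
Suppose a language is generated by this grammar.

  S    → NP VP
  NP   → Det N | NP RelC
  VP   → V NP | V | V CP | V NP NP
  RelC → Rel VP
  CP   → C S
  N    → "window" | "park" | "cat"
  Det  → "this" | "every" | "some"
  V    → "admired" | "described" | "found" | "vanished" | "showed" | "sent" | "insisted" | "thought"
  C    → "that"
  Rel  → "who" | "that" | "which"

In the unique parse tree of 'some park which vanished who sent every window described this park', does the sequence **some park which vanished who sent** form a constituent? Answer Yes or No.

No

[S [NP [NP [NP [Det some] [N park]] [RelC [Rel which] [VP [V vanished]]]] [RelC [Rel who] [VP [V sent] [NP [Det every] [N window]]]]] [VP [V described] [NP [Det this] [N park]]]]
The smallest constituent containing 'some park which vanished who sent' is the NP spanning 'some park which vanished who sent every window'; no single node in the tree dominates exactly the given words.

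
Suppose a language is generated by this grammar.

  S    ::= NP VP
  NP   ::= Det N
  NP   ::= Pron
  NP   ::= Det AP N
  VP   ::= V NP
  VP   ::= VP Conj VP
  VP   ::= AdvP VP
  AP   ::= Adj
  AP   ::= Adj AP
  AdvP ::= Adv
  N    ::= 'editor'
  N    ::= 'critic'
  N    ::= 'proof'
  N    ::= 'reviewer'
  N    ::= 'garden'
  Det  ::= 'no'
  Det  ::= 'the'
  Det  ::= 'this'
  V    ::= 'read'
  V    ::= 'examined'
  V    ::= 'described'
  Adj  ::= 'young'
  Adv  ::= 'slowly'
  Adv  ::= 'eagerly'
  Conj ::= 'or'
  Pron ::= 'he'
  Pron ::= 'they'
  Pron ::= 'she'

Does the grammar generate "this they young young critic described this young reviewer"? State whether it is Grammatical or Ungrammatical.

A Det word can never sit immediately before a Pron word in any string this grammar generates, so the substring 'this they' rules out a derivation.

Ungrammatical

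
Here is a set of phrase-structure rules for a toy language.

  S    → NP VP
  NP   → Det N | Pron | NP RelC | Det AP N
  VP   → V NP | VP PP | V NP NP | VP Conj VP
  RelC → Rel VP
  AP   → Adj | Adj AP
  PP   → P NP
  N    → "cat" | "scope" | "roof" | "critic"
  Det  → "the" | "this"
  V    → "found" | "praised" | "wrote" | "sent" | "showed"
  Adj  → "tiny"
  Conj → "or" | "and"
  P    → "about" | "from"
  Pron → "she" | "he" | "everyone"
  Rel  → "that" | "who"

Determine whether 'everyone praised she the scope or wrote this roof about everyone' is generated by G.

[S [NP [Pron everyone]] [VP [VP [VP [V praised] [NP [Pron she]] [NP [Det the] [N scope]]] [Conj or] [VP [V wrote] [NP [Det this] [N roof]]]] [PP [P about] [NP [Pron everyone]]]]]
The bracketing above is licensed at every node by one of the given productions, with S at the root.

Grammatical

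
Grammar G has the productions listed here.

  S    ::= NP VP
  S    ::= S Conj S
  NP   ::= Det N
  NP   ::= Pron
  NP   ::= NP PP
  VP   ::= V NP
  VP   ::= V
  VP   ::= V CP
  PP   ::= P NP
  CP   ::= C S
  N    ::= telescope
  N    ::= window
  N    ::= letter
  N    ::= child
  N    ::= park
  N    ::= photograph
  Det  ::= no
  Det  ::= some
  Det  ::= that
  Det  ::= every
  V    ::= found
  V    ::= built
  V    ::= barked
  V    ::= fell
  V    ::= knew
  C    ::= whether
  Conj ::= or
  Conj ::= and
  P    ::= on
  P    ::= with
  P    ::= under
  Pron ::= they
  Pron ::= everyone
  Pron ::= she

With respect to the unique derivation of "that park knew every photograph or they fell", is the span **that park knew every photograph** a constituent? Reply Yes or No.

[S [S [NP [Det that] [N park]] [VP [V knew] [NP [Det every] [N photograph]]]] [Conj or] [S [NP [Pron they]] [VP [V fell]]]]
The words 'that park knew every photograph' are exhaustively dominated by a single S node (built by S → NP VP), so they form a constituent.

Yes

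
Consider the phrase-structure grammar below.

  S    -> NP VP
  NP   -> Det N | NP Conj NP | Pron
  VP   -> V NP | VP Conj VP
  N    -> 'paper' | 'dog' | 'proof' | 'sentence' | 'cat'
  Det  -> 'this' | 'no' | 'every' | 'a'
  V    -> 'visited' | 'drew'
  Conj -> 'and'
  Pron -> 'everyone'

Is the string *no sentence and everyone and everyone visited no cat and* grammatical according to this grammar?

Ungrammatical

For S → NP VP, every NP-prefix leaves a non-VP remainder: after 'no sentence' the remainder is not a VP; after 'no sentence and everyone' the remainder is not a VP; after 'no sentence and everyone and everyone' the remainder is not a VP.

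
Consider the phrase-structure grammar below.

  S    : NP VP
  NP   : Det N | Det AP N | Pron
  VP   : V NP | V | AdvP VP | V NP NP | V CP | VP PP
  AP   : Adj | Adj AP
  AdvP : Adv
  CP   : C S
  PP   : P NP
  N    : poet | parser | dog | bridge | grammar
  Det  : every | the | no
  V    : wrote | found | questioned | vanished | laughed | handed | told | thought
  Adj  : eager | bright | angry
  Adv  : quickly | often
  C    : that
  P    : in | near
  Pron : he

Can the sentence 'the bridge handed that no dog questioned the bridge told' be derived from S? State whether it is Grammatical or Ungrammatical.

Ungrammatical

For S → NP VP, the only prefix that parses as NP is 'the bridge', but the remainder 'handed that no dog questioned the bridge told' is not a VP under these rules.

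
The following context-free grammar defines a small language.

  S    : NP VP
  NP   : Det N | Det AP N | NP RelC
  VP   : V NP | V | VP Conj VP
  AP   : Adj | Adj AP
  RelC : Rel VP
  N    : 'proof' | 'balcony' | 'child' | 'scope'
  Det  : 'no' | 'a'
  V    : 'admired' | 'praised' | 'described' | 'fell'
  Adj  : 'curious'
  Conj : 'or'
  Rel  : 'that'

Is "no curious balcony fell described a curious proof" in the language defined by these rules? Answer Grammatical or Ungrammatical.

Ungrammatical

For S → NP VP, the only prefix that parses as NP is 'no curious balcony', but the remainder 'fell described a curious proof' is not a VP under these rules.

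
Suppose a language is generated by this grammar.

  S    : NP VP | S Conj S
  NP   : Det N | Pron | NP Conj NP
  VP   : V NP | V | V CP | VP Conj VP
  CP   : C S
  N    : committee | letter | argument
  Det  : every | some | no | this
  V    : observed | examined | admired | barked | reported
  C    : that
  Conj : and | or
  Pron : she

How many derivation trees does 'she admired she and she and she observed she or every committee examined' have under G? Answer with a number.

Two of the 4 distinct bracketings:
[S [S [NP [Pron she]] [VP [V admired] [NP [Pron she]]]] [Conj and] [S [S [NP [NP [Pron she]] [Conj and] [NP [Pron she]]] [VP [V observed] [NP [Pron she]]]] [Conj or] [S [NP [Det every] [N committee]] [VP [V examined]]]]]
[S [S [NP [Pron she]] [VP [V admired] [NP [NP [Pron she]] [Conj and] [NP [Pron she]]]]] [Conj and] [S [S [NP [Pron she]] [VP [V observed] [NP [Pron she]]]] [Conj or] [S [NP [Det every] [N committee]] [VP [V examined]]]]]
The trees differ in how a recursive rule is bracketed over the same span.

4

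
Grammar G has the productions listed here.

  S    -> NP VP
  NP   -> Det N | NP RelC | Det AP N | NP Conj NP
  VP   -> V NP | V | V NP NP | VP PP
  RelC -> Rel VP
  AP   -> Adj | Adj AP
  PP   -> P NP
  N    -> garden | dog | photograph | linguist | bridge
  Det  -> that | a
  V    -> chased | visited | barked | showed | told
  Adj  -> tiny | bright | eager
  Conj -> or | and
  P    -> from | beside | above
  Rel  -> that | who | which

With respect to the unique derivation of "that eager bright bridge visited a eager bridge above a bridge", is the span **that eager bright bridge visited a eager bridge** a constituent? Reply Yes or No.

No

[S [NP [Det that] [AP [Adj eager] [AP [Adj bright]]] [N bridge]] [VP [VP [V visited] [NP [Det a] [AP [Adj eager]] [N bridge]]] [PP [P above] [NP [Det a] [N bridge]]]]]
The smallest constituent containing 'that eager bright bridge visited a eager bridge' is the S spanning 'that eager bright bridge visited a eager bridge above a bridge'; no single node in the tree dominates exactly the given words.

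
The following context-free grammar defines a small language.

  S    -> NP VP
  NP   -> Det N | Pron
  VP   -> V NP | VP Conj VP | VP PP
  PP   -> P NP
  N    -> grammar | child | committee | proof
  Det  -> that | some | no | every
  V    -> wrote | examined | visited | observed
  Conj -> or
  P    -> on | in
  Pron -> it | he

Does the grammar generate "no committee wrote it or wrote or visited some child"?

Ungrammatical

A V word can never sit immediately before a Conj word in any string this grammar generates, so the substring 'wrote or' rules out a derivation.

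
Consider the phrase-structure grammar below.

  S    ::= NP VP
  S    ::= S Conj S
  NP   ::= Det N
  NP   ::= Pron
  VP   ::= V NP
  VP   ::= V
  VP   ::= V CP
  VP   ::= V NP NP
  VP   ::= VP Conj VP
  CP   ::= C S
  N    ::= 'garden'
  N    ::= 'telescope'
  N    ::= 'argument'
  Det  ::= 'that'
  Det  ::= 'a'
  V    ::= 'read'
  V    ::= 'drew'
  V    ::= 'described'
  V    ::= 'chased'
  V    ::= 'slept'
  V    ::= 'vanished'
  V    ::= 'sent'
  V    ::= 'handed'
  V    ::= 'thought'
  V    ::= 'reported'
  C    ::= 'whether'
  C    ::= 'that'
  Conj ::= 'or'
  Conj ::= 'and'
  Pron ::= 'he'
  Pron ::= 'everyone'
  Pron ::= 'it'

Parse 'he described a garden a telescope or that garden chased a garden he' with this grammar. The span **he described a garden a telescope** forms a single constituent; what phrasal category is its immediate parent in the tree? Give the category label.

S

S
  S
    NP
      Pron: he
    VP
      V: described
      NP
        Det: a
        N: garden
      NP
        Det: a
        N: telescope
  Conj: or
  S
    NP
      Det: that
      N: garden
    VP
      V: chased
      NP
        Det: a
        N: garden
      NP
        Pron: he
The span 'he described a garden a telescope' is the S node built by S → NP VP.
Its mother is the S built by S → S Conj S.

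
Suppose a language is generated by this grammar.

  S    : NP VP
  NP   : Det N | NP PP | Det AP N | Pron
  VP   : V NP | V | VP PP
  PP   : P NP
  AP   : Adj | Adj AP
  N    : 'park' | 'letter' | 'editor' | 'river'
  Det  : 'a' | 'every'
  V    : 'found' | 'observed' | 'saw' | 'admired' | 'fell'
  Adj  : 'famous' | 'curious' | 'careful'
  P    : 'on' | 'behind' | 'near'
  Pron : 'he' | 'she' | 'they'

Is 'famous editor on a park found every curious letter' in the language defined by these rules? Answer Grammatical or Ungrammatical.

Ungrammatical

For S → NP VP, no prefix of the string parses as an NP.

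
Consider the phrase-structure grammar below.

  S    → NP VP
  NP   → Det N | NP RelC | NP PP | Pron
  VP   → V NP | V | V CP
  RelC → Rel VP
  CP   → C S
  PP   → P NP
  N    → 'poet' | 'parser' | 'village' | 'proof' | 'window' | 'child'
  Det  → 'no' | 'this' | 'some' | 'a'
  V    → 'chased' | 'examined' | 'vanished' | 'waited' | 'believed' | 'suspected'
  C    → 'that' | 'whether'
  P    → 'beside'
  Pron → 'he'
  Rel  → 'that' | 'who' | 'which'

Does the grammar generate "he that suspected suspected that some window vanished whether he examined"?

Grammatical

S
  NP
    NP
      Pron: he
    RelC
      Rel: that
      VP
        V: suspected
  VP
    V: suspected
    CP
      C: that
      S
        NP
          Det: some
          N: window
        VP
          V: vanished
          CP
            C: whether
            S
              NP
                Pron: he
              VP
                V: examined
Every word is introduced by a lexical rule and the phrasal rules combine the resulting categories into a single S.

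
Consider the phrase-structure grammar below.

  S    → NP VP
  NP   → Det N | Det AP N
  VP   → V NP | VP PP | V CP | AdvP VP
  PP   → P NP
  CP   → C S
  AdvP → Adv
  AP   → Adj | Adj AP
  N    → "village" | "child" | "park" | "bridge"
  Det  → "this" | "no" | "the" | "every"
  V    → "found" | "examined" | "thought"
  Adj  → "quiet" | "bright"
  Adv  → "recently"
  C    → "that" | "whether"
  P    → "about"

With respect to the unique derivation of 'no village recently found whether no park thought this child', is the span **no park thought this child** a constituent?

Yes

[S [NP [Det no] [N village]] [VP [AdvP [Adv recently]] [VP [V found] [CP [C whether] [S [NP [Det no] [N park]] [VP [V thought] [NP [Det this] [N child]]]]]]]]
The words 'no park thought this child' are exhaustively dominated by a single S node (built by S → NP VP), so they form a constituent.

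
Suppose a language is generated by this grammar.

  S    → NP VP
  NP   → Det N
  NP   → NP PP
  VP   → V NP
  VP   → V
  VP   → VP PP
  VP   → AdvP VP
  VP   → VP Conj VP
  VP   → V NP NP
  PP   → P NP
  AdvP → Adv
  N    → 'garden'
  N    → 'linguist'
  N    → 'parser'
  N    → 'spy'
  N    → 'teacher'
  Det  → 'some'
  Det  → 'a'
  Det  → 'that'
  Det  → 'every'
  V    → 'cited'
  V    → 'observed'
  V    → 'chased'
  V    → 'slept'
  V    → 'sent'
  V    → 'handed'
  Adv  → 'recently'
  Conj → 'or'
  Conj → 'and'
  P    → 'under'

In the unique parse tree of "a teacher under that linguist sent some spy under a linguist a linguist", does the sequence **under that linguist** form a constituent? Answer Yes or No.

Yes

[S [NP [NP [Det a] [N teacher]] [PP [P under] [NP [Det that] [N linguist]]]] [VP [V sent] [NP [NP [Det some] [N spy]] [PP [P under] [NP [Det a] [N linguist]]]] [NP [Det a] [N linguist]]]]
The words 'under that linguist' are exhaustively dominated by a single PP node (built by PP → P NP), so they form a constituent.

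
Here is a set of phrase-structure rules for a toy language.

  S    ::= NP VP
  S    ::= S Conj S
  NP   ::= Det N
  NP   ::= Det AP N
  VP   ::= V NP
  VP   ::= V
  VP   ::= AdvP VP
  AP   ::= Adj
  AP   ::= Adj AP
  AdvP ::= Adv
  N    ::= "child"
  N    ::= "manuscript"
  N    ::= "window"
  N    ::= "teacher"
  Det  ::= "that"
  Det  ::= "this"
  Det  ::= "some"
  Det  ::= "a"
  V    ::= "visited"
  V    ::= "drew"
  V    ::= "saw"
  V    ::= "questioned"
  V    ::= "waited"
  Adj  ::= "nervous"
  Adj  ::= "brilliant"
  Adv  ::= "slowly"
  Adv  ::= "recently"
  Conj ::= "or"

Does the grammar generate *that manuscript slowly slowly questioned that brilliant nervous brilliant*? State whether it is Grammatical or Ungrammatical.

Ungrammatical

For S → NP VP, the only prefix that parses as NP is 'that manuscript', but the remainder 'slowly slowly questioned that brilliant nervous brilliant' is not a VP under these rules. The alternative S rule S → S Conj S likewise has no satisfying split.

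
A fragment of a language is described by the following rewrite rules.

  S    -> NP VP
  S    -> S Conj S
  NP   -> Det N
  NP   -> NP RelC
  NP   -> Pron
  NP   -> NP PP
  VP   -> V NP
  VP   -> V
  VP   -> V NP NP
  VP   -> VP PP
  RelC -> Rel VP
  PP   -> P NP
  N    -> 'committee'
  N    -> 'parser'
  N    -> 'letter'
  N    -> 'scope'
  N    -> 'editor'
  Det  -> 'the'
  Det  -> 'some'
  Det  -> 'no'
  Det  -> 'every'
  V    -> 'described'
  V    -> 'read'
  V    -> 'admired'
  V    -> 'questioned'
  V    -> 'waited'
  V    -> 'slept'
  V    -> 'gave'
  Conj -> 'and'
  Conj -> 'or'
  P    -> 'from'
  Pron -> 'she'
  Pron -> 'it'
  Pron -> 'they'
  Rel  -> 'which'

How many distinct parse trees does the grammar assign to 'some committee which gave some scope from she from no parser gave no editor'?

9

Two of the 9 distinct bracketings:
[S [NP [NP [Det some] [N committee]] [RelC [Rel which] [VP [V gave] [NP [NP [Det some] [N scope]] [PP [P from] [NP [NP [Pron she]] [PP [P from] [NP [Det no] [N parser]]]]]]]]] [VP [V gave] [NP [Det no] [N editor]]]]
[S [NP [NP [Det some] [N committee]] [RelC [Rel which] [VP [V gave] [NP [NP [NP [Det some] [N scope]] [PP [P from] [NP [Pron she]]]] [PP [P from] [NP [Det no] [N parser]]]]]]] [VP [V gave] [NP [Det no] [N editor]]]]
The trees differ in how a recursive rule is bracketed over the same span.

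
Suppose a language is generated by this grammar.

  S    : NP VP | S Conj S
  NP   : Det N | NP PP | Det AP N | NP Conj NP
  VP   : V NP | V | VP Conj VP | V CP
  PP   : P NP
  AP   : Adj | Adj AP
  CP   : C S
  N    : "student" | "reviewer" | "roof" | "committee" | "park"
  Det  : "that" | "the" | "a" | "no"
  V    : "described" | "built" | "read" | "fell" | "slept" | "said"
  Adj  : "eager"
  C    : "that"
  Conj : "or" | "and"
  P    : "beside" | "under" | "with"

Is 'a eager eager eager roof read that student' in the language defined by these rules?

Grammatical

S
  NP
    Det: a
    AP
      Adj: eager
      AP
        Adj: eager
        AP
          Adj: eager
    N: roof
  VP
    V: read
    NP
      Det: that
      N: student
The bracketing above is licensed at every node by one of the given productions, with S at the root.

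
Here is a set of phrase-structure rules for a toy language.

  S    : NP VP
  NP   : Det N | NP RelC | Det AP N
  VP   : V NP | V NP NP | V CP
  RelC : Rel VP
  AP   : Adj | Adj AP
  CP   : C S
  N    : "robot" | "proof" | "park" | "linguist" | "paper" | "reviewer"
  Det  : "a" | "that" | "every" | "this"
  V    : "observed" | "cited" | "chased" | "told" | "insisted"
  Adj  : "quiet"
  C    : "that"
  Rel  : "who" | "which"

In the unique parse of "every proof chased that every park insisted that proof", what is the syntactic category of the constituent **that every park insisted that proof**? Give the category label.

[S [NP [Det every] [N proof]] [VP [V chased] [CP [C that] [S [NP [Det every] [N park]] [VP [V insisted] [NP [Det that] [N proof]]]]]]]
The span 'that every park insisted that proof' is the CP node built by CP → C S.

CP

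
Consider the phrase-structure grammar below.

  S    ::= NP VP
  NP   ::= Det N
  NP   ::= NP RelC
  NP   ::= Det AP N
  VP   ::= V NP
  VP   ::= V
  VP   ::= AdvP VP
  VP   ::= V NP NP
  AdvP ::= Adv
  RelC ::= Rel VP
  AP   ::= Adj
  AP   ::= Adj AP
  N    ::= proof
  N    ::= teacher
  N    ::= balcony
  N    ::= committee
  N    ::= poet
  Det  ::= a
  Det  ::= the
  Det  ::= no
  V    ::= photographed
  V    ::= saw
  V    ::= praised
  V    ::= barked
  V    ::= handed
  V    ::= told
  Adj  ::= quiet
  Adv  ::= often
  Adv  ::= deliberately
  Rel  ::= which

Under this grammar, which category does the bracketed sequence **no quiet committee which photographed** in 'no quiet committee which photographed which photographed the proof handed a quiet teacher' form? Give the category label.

NP

S
  NP
    NP
      NP
        Det: no
        AP
          Adj: quiet
        N: committee
      RelC
        Rel: which
        VP
          V: photographed
    RelC
      Rel: which
      VP
        V: photographed
        NP
          Det: the
          N: proof
  VP
    V: handed
    NP
      Det: a
      AP
        Adj: quiet
      N: teacher
The span 'no quiet committee which photographed' is the NP node built by NP → NP RelC.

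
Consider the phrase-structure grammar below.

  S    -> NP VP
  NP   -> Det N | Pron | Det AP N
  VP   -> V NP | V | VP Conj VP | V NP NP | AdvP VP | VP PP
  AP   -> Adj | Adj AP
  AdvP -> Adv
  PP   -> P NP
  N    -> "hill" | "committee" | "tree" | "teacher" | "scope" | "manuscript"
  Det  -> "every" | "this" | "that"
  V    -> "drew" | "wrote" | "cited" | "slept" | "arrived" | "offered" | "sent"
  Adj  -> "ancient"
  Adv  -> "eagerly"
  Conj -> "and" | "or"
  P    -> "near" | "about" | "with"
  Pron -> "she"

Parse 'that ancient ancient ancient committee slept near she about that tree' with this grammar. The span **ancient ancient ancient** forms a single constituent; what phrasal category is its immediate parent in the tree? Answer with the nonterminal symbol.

NP

S
  NP
    Det: that
    AP
      Adj: ancient
      AP
        Adj: ancient
        AP
          Adj: ancient
    N: committee
  VP
    VP
      VP
        V: slept
      PP
        P: near
        NP
          Pron: she
    PP
      P: about
      NP
        Det: that
        N: tree
The span 'ancient ancient ancient' is the AP node built by AP → Adj AP.
Its mother is the NP built by NP → Det AP N.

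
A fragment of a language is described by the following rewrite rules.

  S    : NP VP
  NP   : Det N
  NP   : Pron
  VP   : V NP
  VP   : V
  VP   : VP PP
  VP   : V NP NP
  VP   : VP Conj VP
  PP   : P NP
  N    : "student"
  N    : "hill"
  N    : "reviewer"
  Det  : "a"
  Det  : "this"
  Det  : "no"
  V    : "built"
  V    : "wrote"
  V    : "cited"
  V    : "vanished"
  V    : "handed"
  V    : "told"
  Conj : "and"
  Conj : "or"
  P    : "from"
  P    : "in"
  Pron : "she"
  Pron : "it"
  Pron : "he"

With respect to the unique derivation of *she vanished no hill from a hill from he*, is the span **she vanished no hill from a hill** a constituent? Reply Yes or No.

No

[S [NP [Pron she]] [VP [VP [VP [V vanished] [NP [Det no] [N hill]]] [PP [P from] [NP [Det a] [N hill]]]] [PP [P from] [NP [Pron he]]]]]
The smallest constituent containing 'she vanished no hill from a hill' is the S spanning 'she vanished no hill from a hill from he'; no single node in the tree dominates exactly the given words.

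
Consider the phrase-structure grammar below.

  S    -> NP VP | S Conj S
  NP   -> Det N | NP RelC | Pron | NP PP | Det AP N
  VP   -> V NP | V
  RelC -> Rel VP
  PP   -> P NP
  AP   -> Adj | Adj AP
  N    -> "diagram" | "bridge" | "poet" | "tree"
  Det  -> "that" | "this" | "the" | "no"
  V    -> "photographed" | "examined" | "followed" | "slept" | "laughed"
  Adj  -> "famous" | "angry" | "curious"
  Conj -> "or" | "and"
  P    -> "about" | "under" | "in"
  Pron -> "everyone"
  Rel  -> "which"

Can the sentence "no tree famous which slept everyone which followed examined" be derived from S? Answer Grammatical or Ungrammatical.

An N word can never sit immediately before an Adj word in any string this grammar generates, so the substring 'tree famous' rules out a derivation.

Ungrammatical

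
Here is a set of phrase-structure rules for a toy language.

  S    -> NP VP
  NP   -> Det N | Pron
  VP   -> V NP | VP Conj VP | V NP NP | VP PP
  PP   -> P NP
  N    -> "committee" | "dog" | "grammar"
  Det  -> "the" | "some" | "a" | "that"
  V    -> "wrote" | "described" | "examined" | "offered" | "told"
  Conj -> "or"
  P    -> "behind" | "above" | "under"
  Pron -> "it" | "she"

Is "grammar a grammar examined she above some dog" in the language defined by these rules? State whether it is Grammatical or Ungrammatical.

For S → NP VP, no prefix of the string parses as an NP.

Ungrammatical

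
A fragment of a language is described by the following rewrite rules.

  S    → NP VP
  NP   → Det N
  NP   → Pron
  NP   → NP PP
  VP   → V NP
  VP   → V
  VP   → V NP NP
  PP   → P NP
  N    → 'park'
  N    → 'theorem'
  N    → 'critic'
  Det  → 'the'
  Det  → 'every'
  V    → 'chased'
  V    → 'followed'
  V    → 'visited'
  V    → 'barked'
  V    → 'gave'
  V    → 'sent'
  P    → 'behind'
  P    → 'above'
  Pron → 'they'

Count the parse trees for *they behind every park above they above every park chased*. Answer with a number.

5

Two of the 5 distinct bracketings:
[S [NP [NP [Pron they]] [PP [P behind] [NP [NP [Det every] [N park]] [PP [P above] [NP [NP [Pron they]] [PP [P above] [NP [Det every] [N park]]]]]]]] [VP [V chased]]]
[S [NP [NP [Pron they]] [PP [P behind] [NP [NP [NP [Det every] [N park]] [PP [P above] [NP [Pron they]]]] [PP [P above] [NP [Det every] [N park]]]]]] [VP [V chased]]]
The trees differ in how a recursive rule is bracketed over the same span.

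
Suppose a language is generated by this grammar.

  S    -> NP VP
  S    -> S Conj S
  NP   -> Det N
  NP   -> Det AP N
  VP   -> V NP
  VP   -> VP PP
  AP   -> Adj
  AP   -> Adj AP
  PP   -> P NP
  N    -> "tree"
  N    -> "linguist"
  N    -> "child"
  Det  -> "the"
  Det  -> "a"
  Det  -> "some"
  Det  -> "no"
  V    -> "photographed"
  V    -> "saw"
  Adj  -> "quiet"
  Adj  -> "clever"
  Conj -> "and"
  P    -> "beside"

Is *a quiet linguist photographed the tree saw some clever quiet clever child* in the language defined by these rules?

Ungrammatical

For S → NP VP, the only prefix that parses as NP is 'a quiet linguist', but the remainder 'photographed the tree saw some clever quiet clever child' is not a VP under these rules. The alternative S rule S → S Conj S likewise has no satisfying split.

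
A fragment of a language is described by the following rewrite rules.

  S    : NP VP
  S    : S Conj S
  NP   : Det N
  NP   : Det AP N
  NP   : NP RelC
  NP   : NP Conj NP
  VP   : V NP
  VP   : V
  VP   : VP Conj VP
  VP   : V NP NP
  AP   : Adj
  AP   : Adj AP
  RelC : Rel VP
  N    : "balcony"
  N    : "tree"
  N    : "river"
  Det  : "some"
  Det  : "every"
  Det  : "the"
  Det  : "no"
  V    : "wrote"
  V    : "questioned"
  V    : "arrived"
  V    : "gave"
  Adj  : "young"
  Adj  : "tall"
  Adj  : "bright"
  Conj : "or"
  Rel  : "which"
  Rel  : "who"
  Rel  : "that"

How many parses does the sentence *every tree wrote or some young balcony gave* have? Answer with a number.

1

[S [S [NP [Det every] [N tree]] [VP [V wrote]]] [Conj or] [S [NP [Det some] [AP [Adj young]] [N balcony]] [VP [V gave]]]]
No rule offers an alternative attachment or grouping for any span, so this is the only derivation.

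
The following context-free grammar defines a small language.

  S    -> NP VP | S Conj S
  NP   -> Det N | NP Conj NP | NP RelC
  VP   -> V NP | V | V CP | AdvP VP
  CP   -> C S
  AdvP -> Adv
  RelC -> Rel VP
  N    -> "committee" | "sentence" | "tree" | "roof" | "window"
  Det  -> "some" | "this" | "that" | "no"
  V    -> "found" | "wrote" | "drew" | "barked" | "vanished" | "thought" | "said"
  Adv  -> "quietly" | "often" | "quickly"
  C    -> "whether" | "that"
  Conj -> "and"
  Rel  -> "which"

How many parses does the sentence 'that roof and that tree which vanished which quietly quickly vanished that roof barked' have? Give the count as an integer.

3

Two of the 3 distinct bracketings:
[S [NP [NP [Det that] [N roof]] [Conj and] [NP [NP [NP [Det that] [N tree]] [RelC [Rel which] [VP [V vanished]]]] [RelC [Rel which] [VP [AdvP [Adv quietly]] [VP [AdvP [Adv quickly]] [VP [V vanished] [NP [Det that] [N roof]]]]]]]] [VP [V barked]]]
[S [NP [NP [NP [Det that] [N roof]] [Conj and] [NP [NP [Det that] [N tree]] [RelC [Rel which] [VP [V vanished]]]]] [RelC [Rel which] [VP [AdvP [Adv quietly]] [VP [AdvP [Adv quickly]] [VP [V vanished] [NP [Det that] [N roof]]]]]]] [VP [V barked]]]
The trees differ in how a recursive rule is bracketed over the same span.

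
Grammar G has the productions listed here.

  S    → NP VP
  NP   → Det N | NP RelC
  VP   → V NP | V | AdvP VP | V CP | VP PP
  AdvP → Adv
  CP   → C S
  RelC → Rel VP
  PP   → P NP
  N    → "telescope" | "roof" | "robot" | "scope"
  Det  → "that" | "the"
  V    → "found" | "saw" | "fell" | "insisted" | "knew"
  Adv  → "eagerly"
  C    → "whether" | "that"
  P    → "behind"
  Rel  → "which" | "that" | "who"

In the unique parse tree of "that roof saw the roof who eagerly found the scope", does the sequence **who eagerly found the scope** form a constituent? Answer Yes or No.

[S [NP [Det that] [N roof]] [VP [V saw] [NP [NP [Det the] [N roof]] [RelC [Rel who] [VP [AdvP [Adv eagerly]] [VP [V found] [NP [Det the] [N scope]]]]]]]]
The words 'who eagerly found the scope' are exhaustively dominated by a single RelC node (built by RelC → Rel VP), so they form a constituent.

Yes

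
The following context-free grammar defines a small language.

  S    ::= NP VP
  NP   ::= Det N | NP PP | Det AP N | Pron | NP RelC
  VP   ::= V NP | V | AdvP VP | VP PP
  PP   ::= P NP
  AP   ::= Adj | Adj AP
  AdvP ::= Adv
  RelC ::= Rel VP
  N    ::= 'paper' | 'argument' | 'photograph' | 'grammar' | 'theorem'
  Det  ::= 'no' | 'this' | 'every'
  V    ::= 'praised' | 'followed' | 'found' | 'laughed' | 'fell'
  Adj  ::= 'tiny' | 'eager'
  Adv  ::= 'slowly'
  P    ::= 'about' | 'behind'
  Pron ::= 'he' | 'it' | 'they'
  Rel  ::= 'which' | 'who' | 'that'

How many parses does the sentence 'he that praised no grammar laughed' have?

1

[S [NP [NP [Pron he]] [RelC [Rel that] [VP [V praised] [NP [Det no] [N grammar]]]]] [VP [V laughed]]]
No rule offers an alternative attachment or grouping for any span, so this is the only derivation.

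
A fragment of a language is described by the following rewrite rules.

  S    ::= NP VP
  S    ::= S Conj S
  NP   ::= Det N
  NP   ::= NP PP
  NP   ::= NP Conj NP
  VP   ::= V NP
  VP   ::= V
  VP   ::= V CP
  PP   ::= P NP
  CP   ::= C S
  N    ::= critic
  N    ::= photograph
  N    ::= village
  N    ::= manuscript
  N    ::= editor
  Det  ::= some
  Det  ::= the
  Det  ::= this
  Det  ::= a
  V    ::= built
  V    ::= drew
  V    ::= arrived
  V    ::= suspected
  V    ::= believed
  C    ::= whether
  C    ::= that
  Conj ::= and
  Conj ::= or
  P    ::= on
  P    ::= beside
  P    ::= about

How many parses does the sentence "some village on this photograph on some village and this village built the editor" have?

5

Two of the 5 distinct bracketings:
[S [NP [NP [Det some] [N village]] [PP [P on] [NP [NP [Det this] [N photograph]] [PP [P on] [NP [NP [Det some] [N village]] [Conj and] [NP [Det this] [N village]]]]]]] [VP [V built] [NP [Det the] [N editor]]]]
[S [NP [NP [Det some] [N village]] [PP [P on] [NP [NP [NP [Det this] [N photograph]] [PP [P on] [NP [Det some] [N village]]]] [Conj and] [NP [Det this] [N village]]]]] [VP [V built] [NP [Det the] [N editor]]]]
The trees differ in how a recursive rule is bracketed over the same span.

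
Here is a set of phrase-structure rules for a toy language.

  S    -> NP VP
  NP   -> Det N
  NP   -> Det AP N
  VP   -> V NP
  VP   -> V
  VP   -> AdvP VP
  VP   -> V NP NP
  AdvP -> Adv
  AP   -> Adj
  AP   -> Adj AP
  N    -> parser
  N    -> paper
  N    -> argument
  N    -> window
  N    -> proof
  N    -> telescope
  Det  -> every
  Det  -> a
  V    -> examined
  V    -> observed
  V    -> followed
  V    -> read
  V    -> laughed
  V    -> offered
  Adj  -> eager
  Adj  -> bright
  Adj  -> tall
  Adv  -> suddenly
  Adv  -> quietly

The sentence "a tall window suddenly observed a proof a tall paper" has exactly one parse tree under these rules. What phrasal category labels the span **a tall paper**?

S
  NP
    Det: a
    AP
      Adj: tall
    N: window
  VP
    AdvP
      Adv: suddenly
    VP
      V: observed
      NP
        Det: a
        N: proof
      NP
        Det: a
        AP
          Adj: tall
        N: paper
The span 'a tall paper' is the NP node built by NP → Det AP N.

NP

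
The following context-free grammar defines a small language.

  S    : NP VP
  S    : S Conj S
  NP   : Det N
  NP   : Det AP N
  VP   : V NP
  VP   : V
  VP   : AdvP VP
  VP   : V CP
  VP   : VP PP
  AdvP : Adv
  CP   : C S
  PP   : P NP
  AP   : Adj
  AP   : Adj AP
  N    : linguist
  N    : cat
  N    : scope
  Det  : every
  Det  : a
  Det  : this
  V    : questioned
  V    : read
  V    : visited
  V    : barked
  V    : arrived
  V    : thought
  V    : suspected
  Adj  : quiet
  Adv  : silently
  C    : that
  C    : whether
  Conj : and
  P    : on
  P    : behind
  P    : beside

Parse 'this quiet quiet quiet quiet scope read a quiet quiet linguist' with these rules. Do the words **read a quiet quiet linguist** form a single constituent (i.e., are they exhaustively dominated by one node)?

Yes

[S [NP [Det this] [AP [Adj quiet] [AP [Adj quiet] [AP [Adj quiet] [AP [Adj quiet]]]]] [N scope]] [VP [V read] [NP [Det a] [AP [Adj quiet] [AP [Adj quiet]]] [N linguist]]]]
The words 'read a quiet quiet linguist' are exhaustively dominated by a single VP node (built by VP → V NP), so they form a constituent.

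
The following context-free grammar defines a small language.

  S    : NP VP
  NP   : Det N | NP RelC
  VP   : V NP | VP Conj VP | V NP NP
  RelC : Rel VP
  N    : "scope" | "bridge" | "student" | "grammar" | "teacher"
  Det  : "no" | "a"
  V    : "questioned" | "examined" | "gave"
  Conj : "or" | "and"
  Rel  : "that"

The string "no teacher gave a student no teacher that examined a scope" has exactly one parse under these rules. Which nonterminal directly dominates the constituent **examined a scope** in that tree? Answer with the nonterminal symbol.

[S [NP [Det no] [N teacher]] [VP [V gave] [NP [Det a] [N student]] [NP [NP [Det no] [N teacher]] [RelC [Rel that] [VP [V examined] [NP [Det a] [N scope]]]]]]]
The span 'examined a scope' is the VP node built by VP → V NP.
Its mother is the RelC built by RelC → Rel VP.

RelC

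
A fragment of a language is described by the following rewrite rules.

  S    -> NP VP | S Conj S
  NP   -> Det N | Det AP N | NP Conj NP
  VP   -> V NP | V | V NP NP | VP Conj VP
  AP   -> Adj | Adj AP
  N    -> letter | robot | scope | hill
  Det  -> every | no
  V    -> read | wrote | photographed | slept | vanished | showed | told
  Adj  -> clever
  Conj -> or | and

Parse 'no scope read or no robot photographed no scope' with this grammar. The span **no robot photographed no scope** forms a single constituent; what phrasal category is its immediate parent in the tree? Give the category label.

[S [S [NP [Det no] [N scope]] [VP [V read]]] [Conj or] [S [NP [Det no] [N robot]] [VP [V photographed] [NP [Det no] [N scope]]]]]
The span 'no robot photographed no scope' is the S node built by S → NP VP.
Its mother is the S built by S → S Conj S.

S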